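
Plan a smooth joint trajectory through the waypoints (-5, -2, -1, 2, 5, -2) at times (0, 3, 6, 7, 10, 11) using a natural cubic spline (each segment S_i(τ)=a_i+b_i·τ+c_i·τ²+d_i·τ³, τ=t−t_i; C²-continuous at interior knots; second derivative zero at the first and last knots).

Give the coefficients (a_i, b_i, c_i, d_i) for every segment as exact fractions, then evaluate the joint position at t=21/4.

  seg 0: a=-5 b=2267/1563 c=0 d=-704/14067
  seg 1: a=-2 b=155/1563 c=-704/1563 d=826/4689
  seg 2: a=-1 b=3365/1563 c=1774/1563 d=-150/521
  seg 3: a=2 b=5563/1563 c=424/1563 d=-5272/14067
  seg 4: a=5 b=-7709/1563 c=-1616/521 d=1616/1563
S(21/4) = -34187/16672

Δ: Δ0=1, Δ1=1/3, Δ2=3, Δ3=1, Δ4=-7
row 1: diag=12, rhs=-4; c'=1/4, d'=-1/3
row 2: denom=8−3·1/4=29/4; d'=(16−3·-1/3)/(29/4)=68/29
row 3: denom=8−1·4/29=228/29; d'=(-12−1·68/29)/(228/29)=-104/57
row 4: denom=8−3·29/76=521/76; d'=(-48−3·-104/57)/(521/76)=-3232/521
back: M4=-3232/521
back: M3=-104/57−29/76·-3232/521=848/1563
back: M2=68/29−4/29·848/1563=3548/1563
back: M1=-1/3−1/4·3548/1563=-1408/1563
M: M0=0, M1=-1408/1563, M2=3548/1563, M3=848/1563, M4=-3232/521, M5=0
seg 0: a=-5, c=M0/2=0, d=(M1−M0)/(6·3)=-704/14067, b=Δ0−h0·(2M0+M1)/6=2267/1563
seg 1: a=-2, c=M1/2=-704/1563, d=(M2−M1)/(6·3)=826/4689, b=Δ1−h1·(2M1+M2)/6=155/1563
seg 2: a=-1, c=M2/2=1774/1563, d=(M3−M2)/(6·1)=-150/521, b=Δ2−h2·(2M2+M3)/6=3365/1563
seg 3: a=2, c=M3/2=424/1563, d=(M4−M3)/(6·3)=-5272/14067, b=Δ3−h3·(2M3+M4)/6=5563/1563
seg 4: a=5, c=M4/2=-1616/521, d=(M5−M4)/(6·1)=1616/1563, b=Δ4−h4·(2M4+M5)/6=-7709/1563
t_q=21/4 → seg 1, τ=9/4; S=-2+155/1563·τ+-704/1563·τ²+826/4689·τ³=-34187/16672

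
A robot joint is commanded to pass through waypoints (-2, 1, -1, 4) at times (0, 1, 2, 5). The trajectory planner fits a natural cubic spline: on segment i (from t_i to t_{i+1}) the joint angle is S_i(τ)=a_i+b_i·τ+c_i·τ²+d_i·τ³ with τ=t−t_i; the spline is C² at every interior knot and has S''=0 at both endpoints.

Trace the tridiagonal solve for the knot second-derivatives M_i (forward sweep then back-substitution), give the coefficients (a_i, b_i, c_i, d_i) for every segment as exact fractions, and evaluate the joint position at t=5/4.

Δ: Δ0=3, Δ1=-2, Δ2=5/3
row 1: diag=4, rhs=-30; c'=1/4, d'=-15/2
row 2: denom=8−1·1/4=31/4; d'=(22−1·-15/2)/(31/4)=118/31
back: M2=118/31
back: M1=-15/2−1/4·118/31=-262/31
M: M0=0, M1=-262/31, M2=118/31, M3=0
seg 0: a=-2, c=M0/2=0, d=(M1−M0)/(6·1)=-131/93, b=Δ0−h0·(2M0+M1)/6=410/93
seg 1: a=1, c=M1/2=-131/31, d=(M2−M1)/(6·1)=190/93, b=Δ1−h1·(2M1+M2)/6=17/93
seg 2: a=-1, c=M2/2=59/31, d=(M3−M2)/(6·3)=-59/279, b=Δ2−h2·(2M2+M3)/6=-199/93
t_q=5/4 → seg 1, τ=1/4; S=1+17/93·τ+-131/31·τ²+190/93·τ³=807/992

  seg 0: a=-2 b=410/93 c=0 d=-131/93
  seg 1: a=1 b=17/93 c=-131/31 d=190/93
  seg 2: a=-1 b=-199/93 c=59/31 d=-59/279
S(5/4) = 807/992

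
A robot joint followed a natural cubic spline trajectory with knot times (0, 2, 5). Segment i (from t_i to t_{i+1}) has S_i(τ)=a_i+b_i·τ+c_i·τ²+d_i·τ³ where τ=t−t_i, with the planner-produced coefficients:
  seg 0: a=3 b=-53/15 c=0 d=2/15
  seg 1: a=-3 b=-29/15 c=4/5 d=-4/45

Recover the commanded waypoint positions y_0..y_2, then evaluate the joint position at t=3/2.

y_0=3 y_1=-3 y_2=-4
S(3/2) = -37/20

y_0 = S_0(0) = a_0 = 3
y_1 = S_1(0) = a_1 = -3
y_2 = S_1(3) = -4
t_q=3/2 is in segment 0 (τ=3/2); S_0(τ)=-37/20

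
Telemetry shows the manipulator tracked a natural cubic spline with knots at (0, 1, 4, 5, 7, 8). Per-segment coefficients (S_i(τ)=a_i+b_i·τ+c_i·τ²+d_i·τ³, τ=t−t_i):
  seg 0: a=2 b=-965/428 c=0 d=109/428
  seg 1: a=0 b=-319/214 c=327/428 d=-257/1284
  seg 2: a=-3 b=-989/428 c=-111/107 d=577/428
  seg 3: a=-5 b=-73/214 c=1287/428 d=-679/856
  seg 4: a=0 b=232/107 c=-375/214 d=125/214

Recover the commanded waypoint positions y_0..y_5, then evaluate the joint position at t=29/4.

y_0 = S_0(0) = a_0 = 2
y_1 = S_1(0) = a_1 = 0
y_2 = S_2(0) = a_2 = -3
y_3 = S_3(0) = a_3 = -5
y_4 = S_4(0) = a_4 = 0
y_5 = S_4(1) = 1
t_q=29/4 is in segment 4 (τ=1/4); S_4(τ)=6049/13696

y_0=2 y_1=0 y_2=-3 y_3=-5 y_4=0 y_5=1
S(29/4) = 6049/13696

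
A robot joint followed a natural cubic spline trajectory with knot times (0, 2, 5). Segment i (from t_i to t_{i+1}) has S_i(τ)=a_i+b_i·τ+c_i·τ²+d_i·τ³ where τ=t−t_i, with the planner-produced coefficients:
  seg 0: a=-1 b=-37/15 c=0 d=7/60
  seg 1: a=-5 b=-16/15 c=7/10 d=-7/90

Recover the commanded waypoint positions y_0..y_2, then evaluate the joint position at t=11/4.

y_0=-1 y_1=-5 y_2=-4
S(11/4) = -3481/640

y_0 = S_0(0) = a_0 = -1
y_1 = S_1(0) = a_1 = -5
y_2 = S_1(3) = -4
t_q=11/4 is in segment 1 (τ=3/4); S_1(τ)=-3481/640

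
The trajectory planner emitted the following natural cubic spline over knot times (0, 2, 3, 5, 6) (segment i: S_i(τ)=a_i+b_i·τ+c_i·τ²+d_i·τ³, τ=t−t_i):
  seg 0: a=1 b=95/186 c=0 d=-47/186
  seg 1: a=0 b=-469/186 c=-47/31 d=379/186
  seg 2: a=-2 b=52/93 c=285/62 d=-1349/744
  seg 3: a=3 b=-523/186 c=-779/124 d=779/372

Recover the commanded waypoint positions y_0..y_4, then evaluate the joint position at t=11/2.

y_0=1 y_1=0 y_2=-2 y_3=3 y_4=-4
S(11/2) = 283/992

y_0 = S_0(0) = a_0 = 1
y_1 = S_1(0) = a_1 = 0
y_2 = S_2(0) = a_2 = -2
y_3 = S_3(0) = a_3 = 3
y_4 = S_3(1) = -4
t_q=11/2 is in segment 3 (τ=1/2); S_3(τ)=283/992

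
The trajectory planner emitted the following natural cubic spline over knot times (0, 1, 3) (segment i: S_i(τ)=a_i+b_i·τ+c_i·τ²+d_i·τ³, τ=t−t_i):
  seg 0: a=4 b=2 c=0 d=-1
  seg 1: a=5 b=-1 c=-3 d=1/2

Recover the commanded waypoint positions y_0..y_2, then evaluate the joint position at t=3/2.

y_0 = S_0(0) = a_0 = 4
y_1 = S_1(0) = a_1 = 5
y_2 = S_1(2) = -5
t_q=3/2 is in segment 1 (τ=1/2); S_1(τ)=61/16

y_0=4 y_1=5 y_2=-5
S(3/2) = 61/16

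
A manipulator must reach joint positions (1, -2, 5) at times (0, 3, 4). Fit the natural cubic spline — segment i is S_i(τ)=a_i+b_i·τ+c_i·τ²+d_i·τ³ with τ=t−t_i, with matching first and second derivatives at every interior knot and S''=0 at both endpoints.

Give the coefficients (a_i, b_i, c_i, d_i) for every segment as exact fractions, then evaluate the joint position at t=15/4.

Δ: Δ0=-1, Δ1=7
row 1: diag=8, rhs=48; c'=1/8, d'=6
back: M1=6
M: M0=0, M1=6, M2=0
seg 0: a=1, c=M0/2=0, d=(M1−M0)/(6·3)=1/3, b=Δ0−h0·(2M0+M1)/6=-4
seg 1: a=-2, c=M1/2=3, d=(M2−M1)/(6·1)=-1, b=Δ1−h1·(2M1+M2)/6=5
t_q=15/4 → seg 1, τ=3/4; S=-2+5·τ+3·τ²+-1·τ³=193/64

  seg 0: a=1 b=-4 c=0 d=1/3
  seg 1: a=-2 b=5 c=3 d=-1
S(15/4) = 193/64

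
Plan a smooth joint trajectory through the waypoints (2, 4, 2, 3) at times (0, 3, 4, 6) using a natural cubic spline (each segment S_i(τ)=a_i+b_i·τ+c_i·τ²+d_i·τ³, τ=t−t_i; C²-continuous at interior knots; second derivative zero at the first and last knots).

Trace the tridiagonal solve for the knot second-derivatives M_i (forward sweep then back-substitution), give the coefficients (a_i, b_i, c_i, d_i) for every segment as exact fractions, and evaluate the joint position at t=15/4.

  seg 0: a=2 b=521/282 c=0 d=-37/282
  seg 1: a=4 b=-239/141 c=-111/94 d=247/282
  seg 2: a=2 b=-403/282 c=68/47 d=-34/141
S(15/4) = 14643/6016

Δ: Δ0=2/3, Δ1=-2, Δ2=1/2
row 1: diag=8, rhs=-16; c'=1/8, d'=-2
row 2: denom=6−1·1/8=47/8; d'=(15−1·-2)/(47/8)=136/47
back: M2=136/47
back: M1=-2−1/8·136/47=-111/47
M: M0=0, M1=-111/47, M2=136/47, M3=0
seg 0: a=2, c=M0/2=0, d=(M1−M0)/(6·3)=-37/282, b=Δ0−h0·(2M0+M1)/6=521/282
seg 1: a=4, c=M1/2=-111/94, d=(M2−M1)/(6·1)=247/282, b=Δ1−h1·(2M1+M2)/6=-239/141
seg 2: a=2, c=M2/2=68/47, d=(M3−M2)/(6·2)=-34/141, b=Δ2−h2·(2M2+M3)/6=-403/282
t_q=15/4 → seg 1, τ=3/4; S=4+-239/141·τ+-111/94·τ²+247/282·τ³=14643/6016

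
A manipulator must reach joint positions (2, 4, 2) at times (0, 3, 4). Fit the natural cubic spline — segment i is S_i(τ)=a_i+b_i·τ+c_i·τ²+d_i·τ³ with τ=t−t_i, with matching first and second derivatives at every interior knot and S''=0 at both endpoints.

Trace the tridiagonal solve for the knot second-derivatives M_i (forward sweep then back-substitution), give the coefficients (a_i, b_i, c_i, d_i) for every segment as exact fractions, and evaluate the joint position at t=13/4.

  seg 0: a=2 b=5/3 c=0 d=-1/9
  seg 1: a=4 b=-4/3 c=-1 d=1/3
S(13/4) = 231/64

Δ: Δ0=2/3, Δ1=-2
row 1: diag=8, rhs=-16; c'=1/8, d'=-2
back: M1=-2
M: M0=0, M1=-2, M2=0
seg 0: a=2, c=M0/2=0, d=(M1−M0)/(6·3)=-1/9, b=Δ0−h0·(2M0+M1)/6=5/3
seg 1: a=4, c=M1/2=-1, d=(M2−M1)/(6·1)=1/3, b=Δ1−h1·(2M1+M2)/6=-4/3
t_q=13/4 → seg 1, τ=1/4; S=4+-4/3·τ+-1·τ²+1/3·τ³=231/64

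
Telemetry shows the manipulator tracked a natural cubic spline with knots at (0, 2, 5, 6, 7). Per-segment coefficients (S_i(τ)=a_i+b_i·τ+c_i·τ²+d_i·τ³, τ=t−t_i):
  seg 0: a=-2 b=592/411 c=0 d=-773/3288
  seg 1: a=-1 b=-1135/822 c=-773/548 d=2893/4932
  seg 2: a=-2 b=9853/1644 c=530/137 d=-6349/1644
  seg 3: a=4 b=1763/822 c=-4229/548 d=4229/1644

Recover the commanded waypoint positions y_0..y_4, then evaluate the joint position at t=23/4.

y_0 = S_0(0) = a_0 = -2
y_1 = S_1(0) = a_1 = -1
y_2 = S_2(0) = a_2 = -2
y_3 = S_3(0) = a_3 = 4
y_4 = S_3(1) = 1
t_q=23/4 is in segment 2 (τ=3/4); S_2(τ)=106683/35072

y_0=-2 y_1=-1 y_2=-2 y_3=4 y_4=1
S(23/4) = 106683/35072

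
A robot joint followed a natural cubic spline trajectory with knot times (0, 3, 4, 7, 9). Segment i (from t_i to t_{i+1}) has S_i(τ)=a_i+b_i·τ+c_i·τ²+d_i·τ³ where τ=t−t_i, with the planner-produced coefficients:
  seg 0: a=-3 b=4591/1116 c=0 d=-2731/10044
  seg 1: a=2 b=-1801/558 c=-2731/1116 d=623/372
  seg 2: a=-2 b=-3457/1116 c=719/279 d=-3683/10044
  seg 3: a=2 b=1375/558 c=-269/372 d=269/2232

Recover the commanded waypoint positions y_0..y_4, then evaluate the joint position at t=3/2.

y_0=-3 y_1=2 y_2=-2 y_3=2 y_4=5
S(3/2) = 2235/992

y_0 = S_0(0) = a_0 = -3
y_1 = S_1(0) = a_1 = 2
y_2 = S_2(0) = a_2 = -2
y_3 = S_3(0) = a_3 = 2
y_4 = S_3(2) = 5
t_q=3/2 is in segment 0 (τ=3/2); S_0(τ)=2235/992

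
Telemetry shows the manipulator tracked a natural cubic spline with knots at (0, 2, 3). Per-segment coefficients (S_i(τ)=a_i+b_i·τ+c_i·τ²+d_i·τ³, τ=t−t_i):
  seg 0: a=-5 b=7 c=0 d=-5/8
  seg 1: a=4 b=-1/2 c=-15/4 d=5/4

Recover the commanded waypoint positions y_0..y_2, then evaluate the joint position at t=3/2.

y_0=-5 y_1=4 y_2=1
S(3/2) = 217/64

y_0 = S_0(0) = a_0 = -5
y_1 = S_1(0) = a_1 = 4
y_2 = S_1(1) = 1
t_q=3/2 is in segment 0 (τ=3/2); S_0(τ)=217/64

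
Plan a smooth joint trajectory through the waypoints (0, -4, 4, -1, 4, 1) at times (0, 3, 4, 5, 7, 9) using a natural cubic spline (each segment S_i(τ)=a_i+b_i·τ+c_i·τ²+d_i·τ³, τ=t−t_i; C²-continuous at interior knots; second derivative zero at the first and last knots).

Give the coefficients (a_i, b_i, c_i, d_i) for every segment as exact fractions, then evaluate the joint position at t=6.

Δ: Δ0=-4/3, Δ1=8, Δ2=-5, Δ3=5/2, Δ4=-3/2
row 1: diag=8, rhs=56; c'=1/8, d'=7
row 2: denom=4−1·1/8=31/8; d'=(-78−1·7)/(31/8)=-680/31
row 3: denom=6−1·8/31=178/31; d'=(45−1·-680/31)/(178/31)=2075/178
row 4: denom=8−2·31/89=650/89; d'=(-24−2·2075/178)/(650/89)=-4211/650
back: M4=-4211/650
back: M3=2075/178−31/89·-4211/650=4522/325
back: M2=-680/31−8/31·4522/325=-8296/325
back: M1=7−1/8·-8296/325=3312/325
M: M0=0, M1=3312/325, M2=-8296/325, M3=4522/325, M4=-4211/650, M5=0
seg 0: a=0, c=M0/2=0, d=(M1−M0)/(6·3)=184/325, b=Δ0−h0·(2M0+M1)/6=-6268/975
seg 1: a=-4, c=M1/2=1656/325, d=(M2−M1)/(6·1)=-5804/975, b=Δ1−h1·(2M1+M2)/6=8636/975
seg 2: a=4, c=M2/2=-4148/325, d=(M3−M2)/(6·1)=493/75, b=Δ2−h2·(2M2+M3)/6=232/195
seg 3: a=-1, c=M3/2=2261/325, d=(M4−M3)/(6·2)=-2651/1560, b=Δ3−h3·(2M3+M4)/6=-4501/975
seg 4: a=4, c=M4/2=-4211/1300, d=(M5−M4)/(6·2)=4211/7800, b=Δ4−h4·(2M4+M5)/6=5497/1950
t_q=6 → seg 3, τ=1; S=-1+-4501/975·τ+2261/325·τ²+-2651/1560·τ³=-933/2600

  seg 0: a=0 b=-6268/975 c=0 d=184/325
  seg 1: a=-4 b=8636/975 c=1656/325 d=-5804/975
  seg 2: a=4 b=232/195 c=-4148/325 d=493/75
  seg 3: a=-1 b=-4501/975 c=2261/325 d=-2651/1560
  seg 4: a=4 b=5497/1950 c=-4211/1300 d=4211/7800
S(6) = -933/2600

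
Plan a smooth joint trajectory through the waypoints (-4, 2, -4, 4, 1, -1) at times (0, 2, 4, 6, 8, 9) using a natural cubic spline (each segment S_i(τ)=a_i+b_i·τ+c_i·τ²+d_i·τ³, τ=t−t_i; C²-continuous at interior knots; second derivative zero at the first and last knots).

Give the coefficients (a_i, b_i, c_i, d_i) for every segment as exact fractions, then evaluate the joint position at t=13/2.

Δ: Δ0=3, Δ1=-3, Δ2=4, Δ3=-3/2, Δ4=-2
row 1: diag=8, rhs=-36; c'=1/4, d'=-9/2
row 2: denom=8−2·1/4=15/2; d'=(42−2·-9/2)/(15/2)=34/5
row 3: denom=8−2·4/15=112/15; d'=(-33−2·34/5)/(112/15)=-699/112
row 4: denom=6−2·15/56=153/28; d'=(-3−2·-699/112)/(153/28)=59/34
back: M4=59/34
back: M3=-699/112−15/56·59/34=-114/17
back: M2=34/5−4/15·-114/17=146/17
back: M1=-9/2−1/4·146/17=-113/17
M: M0=0, M1=-113/17, M2=146/17, M3=-114/17, M4=59/34, M5=0
seg 0: a=-4, c=M0/2=0, d=(M1−M0)/(6·2)=-113/204, b=Δ0−h0·(2M0+M1)/6=266/51
seg 1: a=2, c=M1/2=-113/34, d=(M2−M1)/(6·2)=259/204, b=Δ1−h1·(2M1+M2)/6=-73/51
seg 2: a=-4, c=M2/2=73/17, d=(M3−M2)/(6·2)=-65/51, b=Δ2−h2·(2M2+M3)/6=26/51
seg 3: a=4, c=M3/2=-57/17, d=(M4−M3)/(6·2)=287/408, b=Δ3−h3·(2M3+M4)/6=122/51
seg 4: a=1, c=M4/2=59/68, d=(M5−M4)/(6·1)=-59/204, b=Δ4−h4·(2M4+M5)/6=-263/102
t_q=13/2 → seg 3, τ=1/2; S=4+122/51·τ+-57/17·τ²+287/408·τ³=4837/1088

  seg 0: a=-4 b=266/51 c=0 d=-113/204
  seg 1: a=2 b=-73/51 c=-113/34 d=259/204
  seg 2: a=-4 b=26/51 c=73/17 d=-65/51
  seg 3: a=4 b=122/51 c=-57/17 d=287/408
  seg 4: a=1 b=-263/102 c=59/68 d=-59/204
S(13/2) = 4837/1088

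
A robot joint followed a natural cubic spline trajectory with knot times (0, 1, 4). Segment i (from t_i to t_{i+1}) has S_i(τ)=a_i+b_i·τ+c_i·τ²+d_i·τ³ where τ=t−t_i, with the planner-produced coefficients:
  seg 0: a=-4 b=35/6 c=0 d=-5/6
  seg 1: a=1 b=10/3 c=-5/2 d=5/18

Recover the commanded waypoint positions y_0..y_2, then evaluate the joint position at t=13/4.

y_0=-4 y_1=1 y_2=-4
S(13/4) = -127/128

y_0 = S_0(0) = a_0 = -4
y_1 = S_1(0) = a_1 = 1
y_2 = S_1(3) = -4
t_q=13/4 is in segment 1 (τ=9/4); S_1(τ)=-127/128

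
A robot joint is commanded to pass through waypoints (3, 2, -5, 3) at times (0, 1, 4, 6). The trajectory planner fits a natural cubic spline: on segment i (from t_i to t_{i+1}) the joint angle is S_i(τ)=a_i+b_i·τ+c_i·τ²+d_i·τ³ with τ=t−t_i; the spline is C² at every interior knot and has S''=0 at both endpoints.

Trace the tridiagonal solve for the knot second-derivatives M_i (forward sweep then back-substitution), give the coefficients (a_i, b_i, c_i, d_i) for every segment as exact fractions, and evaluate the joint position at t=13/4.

Δ: Δ0=-1, Δ1=-7/3, Δ2=4
row 1: diag=8, rhs=-8; c'=3/8, d'=-1
row 2: denom=10−3·3/8=71/8; d'=(38−3·-1)/(71/8)=328/71
back: M2=328/71
back: M1=-1−3/8·328/71=-194/71
M: M0=0, M1=-194/71, M2=328/71, M3=0
seg 0: a=3, c=M0/2=0, d=(M1−M0)/(6·1)=-97/213, b=Δ0−h0·(2M0+M1)/6=-116/213
seg 1: a=2, c=M1/2=-97/71, d=(M2−M1)/(6·3)=29/71, b=Δ1−h1·(2M1+M2)/6=-407/213
seg 2: a=-5, c=M2/2=164/71, d=(M3−M2)/(6·2)=-82/213, b=Δ2−h2·(2M2+M3)/6=196/213
t_q=13/4 → seg 1, τ=9/4; S=2+-407/213·τ+-97/71·τ²+29/71·τ³=-20735/4544

  seg 0: a=3 b=-116/213 c=0 d=-97/213
  seg 1: a=2 b=-407/213 c=-97/71 d=29/71
  seg 2: a=-5 b=196/213 c=164/71 d=-82/213
S(13/4) = -20735/4544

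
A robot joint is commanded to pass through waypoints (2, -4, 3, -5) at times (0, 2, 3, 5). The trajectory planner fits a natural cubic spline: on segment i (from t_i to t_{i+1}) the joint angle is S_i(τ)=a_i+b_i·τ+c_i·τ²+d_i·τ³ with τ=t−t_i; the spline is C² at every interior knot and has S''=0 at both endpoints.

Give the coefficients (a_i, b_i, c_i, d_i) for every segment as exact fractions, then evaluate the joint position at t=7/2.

  seg 0: a=2 b=-247/35 c=0 d=71/70
  seg 1: a=-4 b=179/35 c=213/35 d=-21/5
  seg 2: a=3 b=164/35 c=-228/35 d=38/35
S(7/2) = 77/20

Δ: Δ0=-3, Δ1=7, Δ2=-4
row 1: diag=6, rhs=60; c'=1/6, d'=10
row 2: denom=6−1·1/6=35/6; d'=(-66−1·10)/(35/6)=-456/35
back: M2=-456/35
back: M1=10−1/6·-456/35=426/35
M: M0=0, M1=426/35, M2=-456/35, M3=0
seg 0: a=2, c=M0/2=0, d=(M1−M0)/(6·2)=71/70, b=Δ0−h0·(2M0+M1)/6=-247/35
seg 1: a=-4, c=M1/2=213/35, d=(M2−M1)/(6·1)=-21/5, b=Δ1−h1·(2M1+M2)/6=179/35
seg 2: a=3, c=M2/2=-228/35, d=(M3−M2)/(6·2)=38/35, b=Δ2−h2·(2M2+M3)/6=164/35
t_q=7/2 → seg 2, τ=1/2; S=3+164/35·τ+-228/35·τ²+38/35·τ³=77/20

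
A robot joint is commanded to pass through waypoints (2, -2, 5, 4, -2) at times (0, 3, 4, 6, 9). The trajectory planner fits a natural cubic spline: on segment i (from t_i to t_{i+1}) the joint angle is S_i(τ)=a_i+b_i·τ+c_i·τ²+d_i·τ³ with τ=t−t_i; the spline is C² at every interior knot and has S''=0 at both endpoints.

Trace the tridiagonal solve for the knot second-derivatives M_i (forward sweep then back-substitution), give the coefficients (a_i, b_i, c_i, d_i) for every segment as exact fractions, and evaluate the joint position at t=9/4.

Δ: Δ0=-4/3, Δ1=7, Δ2=-1/2, Δ3=-2
row 1: diag=8, rhs=50; c'=1/8, d'=25/4
row 2: denom=6−1·1/8=47/8; d'=(-45−1·25/4)/(47/8)=-410/47
row 3: denom=10−2·16/47=438/47; d'=(-9−2·-410/47)/(438/47)=397/438
back: M3=397/438
back: M2=-410/47−16/47·397/438=-1978/219
back: M1=25/4−1/8·-1978/219=1616/219
M: M0=0, M1=1616/219, M2=-1978/219, M3=397/438, M4=0
seg 0: a=2, c=M0/2=0, d=(M1−M0)/(6·3)=808/1971, b=Δ0−h0·(2M0+M1)/6=-1100/219
seg 1: a=-2, c=M1/2=808/219, d=(M2−M1)/(6·1)=-599/219, b=Δ1−h1·(2M1+M2)/6=1324/219
seg 2: a=5, c=M2/2=-989/219, d=(M3−M2)/(6·2)=1451/1752, b=Δ2−h2·(2M2+M3)/6=381/73
seg 3: a=4, c=M3/2=397/876, d=(M4−M3)/(6·3)=-397/7884, b=Δ3−h3·(2M3+M4)/6=-1273/438
t_q=9/4 → seg 0, τ=9/4; S=2+-1100/219·τ+0·τ²+808/1971·τ³=-2705/584

  seg 0: a=2 b=-1100/219 c=0 d=808/1971
  seg 1: a=-2 b=1324/219 c=808/219 d=-599/219
  seg 2: a=5 b=381/73 c=-989/219 d=1451/1752
  seg 3: a=4 b=-1273/438 c=397/876 d=-397/7884
S(9/4) = -2705/584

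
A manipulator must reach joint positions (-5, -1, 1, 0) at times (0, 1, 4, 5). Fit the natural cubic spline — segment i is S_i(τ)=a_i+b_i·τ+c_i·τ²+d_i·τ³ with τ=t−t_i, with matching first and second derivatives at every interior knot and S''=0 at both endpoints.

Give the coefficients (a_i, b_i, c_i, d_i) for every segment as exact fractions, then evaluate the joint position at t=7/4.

Δ: Δ0=4, Δ1=2/3, Δ2=-1
row 1: diag=8, rhs=-20; c'=3/8, d'=-5/2
row 2: denom=8−3·3/8=55/8; d'=(-10−3·-5/2)/(55/8)=-4/11
back: M2=-4/11
back: M1=-5/2−3/8·-4/11=-26/11
M: M0=0, M1=-26/11, M2=-4/11, M3=0
seg 0: a=-5, c=M0/2=0, d=(M1−M0)/(6·1)=-13/33, b=Δ0−h0·(2M0+M1)/6=145/33
seg 1: a=-1, c=M1/2=-13/11, d=(M2−M1)/(6·3)=1/9, b=Δ1−h1·(2M1+M2)/6=106/33
seg 2: a=1, c=M2/2=-2/11, d=(M3−M2)/(6·1)=2/33, b=Δ2−h2·(2M2+M3)/6=-29/33
t_q=7/4 → seg 1, τ=3/4; S=-1+106/33·τ+-13/11·τ²+1/9·τ³=557/704

  seg 0: a=-5 b=145/33 c=0 d=-13/33
  seg 1: a=-1 b=106/33 c=-13/11 d=1/9
  seg 2: a=1 b=-29/33 c=-2/11 d=2/33
S(7/4) = 557/704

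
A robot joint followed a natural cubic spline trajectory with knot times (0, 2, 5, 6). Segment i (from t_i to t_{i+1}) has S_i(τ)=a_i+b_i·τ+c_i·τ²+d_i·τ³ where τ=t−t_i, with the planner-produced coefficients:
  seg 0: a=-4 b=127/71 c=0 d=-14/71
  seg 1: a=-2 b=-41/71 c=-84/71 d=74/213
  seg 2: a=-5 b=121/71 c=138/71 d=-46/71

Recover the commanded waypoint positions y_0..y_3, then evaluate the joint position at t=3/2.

y_0=-4 y_1=-2 y_2=-5 y_3=-2
S(3/2) = -563/284

y_0 = S_0(0) = a_0 = -4
y_1 = S_1(0) = a_1 = -2
y_2 = S_2(0) = a_2 = -5
y_3 = S_2(1) = -2
t_q=3/2 is in segment 0 (τ=3/2); S_0(τ)=-563/284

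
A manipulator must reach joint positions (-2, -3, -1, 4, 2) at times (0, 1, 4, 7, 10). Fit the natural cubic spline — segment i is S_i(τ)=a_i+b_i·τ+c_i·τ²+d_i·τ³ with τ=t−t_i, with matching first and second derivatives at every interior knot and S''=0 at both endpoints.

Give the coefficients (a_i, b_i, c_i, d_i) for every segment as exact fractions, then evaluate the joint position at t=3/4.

  seg 0: a=-2 b=-95/81 c=0 d=14/81
  seg 1: a=-3 b=-53/81 c=14/27 d=-19/729
  seg 2: a=-1 b=142/81 c=23/81 d=-76/729
  seg 3: a=4 b=52/81 c=-53/81 d=53/729
S(3/4) = -2425/864

Δ: Δ0=-1, Δ1=2/3, Δ2=5/3, Δ3=-2/3
row 1: diag=8, rhs=10; c'=3/8, d'=5/4
row 2: denom=12−3·3/8=87/8; d'=(6−3·5/4)/(87/8)=6/29
row 3: denom=12−3·8/29=324/29; d'=(-14−3·6/29)/(324/29)=-106/81
back: M3=-106/81
back: M2=6/29−8/29·-106/81=46/81
back: M1=5/4−3/8·46/81=28/27
M: M0=0, M1=28/27, M2=46/81, M3=-106/81, M4=0
seg 0: a=-2, c=M0/2=0, d=(M1−M0)/(6·1)=14/81, b=Δ0−h0·(2M0+M1)/6=-95/81
seg 1: a=-3, c=M1/2=14/27, d=(M2−M1)/(6·3)=-19/729, b=Δ1−h1·(2M1+M2)/6=-53/81
seg 2: a=-1, c=M2/2=23/81, d=(M3−M2)/(6·3)=-76/729, b=Δ2−h2·(2M2+M3)/6=142/81
seg 3: a=4, c=M3/2=-53/81, d=(M4−M3)/(6·3)=53/729, b=Δ3−h3·(2M3+M4)/6=52/81
t_q=3/4 → seg 0, τ=3/4; S=-2+-95/81·τ+0·τ²+14/81·τ³=-2425/864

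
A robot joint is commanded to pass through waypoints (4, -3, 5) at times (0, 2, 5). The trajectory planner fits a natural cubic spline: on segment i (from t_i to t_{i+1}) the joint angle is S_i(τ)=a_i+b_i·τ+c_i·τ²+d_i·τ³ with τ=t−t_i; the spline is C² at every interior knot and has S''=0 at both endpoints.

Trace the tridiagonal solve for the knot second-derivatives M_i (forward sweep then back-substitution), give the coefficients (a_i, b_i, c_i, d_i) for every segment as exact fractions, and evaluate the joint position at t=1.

  seg 0: a=4 b=-71/15 c=0 d=37/120
  seg 1: a=-3 b=-31/30 c=37/20 d=-37/180
S(1) = -17/40

Δ: Δ0=-7/2, Δ1=8/3
row 1: diag=10, rhs=37; c'=3/10, d'=37/10
back: M1=37/10
M: M0=0, M1=37/10, M2=0
seg 0: a=4, c=M0/2=0, d=(M1−M0)/(6·2)=37/120, b=Δ0−h0·(2M0+M1)/6=-71/15
seg 1: a=-3, c=M1/2=37/20, d=(M2−M1)/(6·3)=-37/180, b=Δ1−h1·(2M1+M2)/6=-31/30
t_q=1 → seg 0, τ=1; S=4+-71/15·τ+0·τ²+37/120·τ³=-17/40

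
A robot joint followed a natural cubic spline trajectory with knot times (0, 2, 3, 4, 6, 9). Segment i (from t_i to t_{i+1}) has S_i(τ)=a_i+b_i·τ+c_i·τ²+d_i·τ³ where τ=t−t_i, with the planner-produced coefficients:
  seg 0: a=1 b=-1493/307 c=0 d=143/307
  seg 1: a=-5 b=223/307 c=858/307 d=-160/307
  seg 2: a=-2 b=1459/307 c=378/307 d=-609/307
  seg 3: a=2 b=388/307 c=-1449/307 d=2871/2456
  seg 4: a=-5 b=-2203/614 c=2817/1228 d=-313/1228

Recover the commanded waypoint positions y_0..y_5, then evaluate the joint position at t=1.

y_0 = S_0(0) = a_0 = 1
y_1 = S_1(0) = a_1 = -5
y_2 = S_2(0) = a_2 = -2
y_3 = S_3(0) = a_3 = 2
y_4 = S_4(0) = a_4 = -5
y_5 = S_4(3) = -2
t_q=1 is in segment 0 (τ=1); S_0(τ)=-1043/307

y_0=1 y_1=-5 y_2=-2 y_3=2 y_4=-5 y_5=-2
S(1) = -1043/307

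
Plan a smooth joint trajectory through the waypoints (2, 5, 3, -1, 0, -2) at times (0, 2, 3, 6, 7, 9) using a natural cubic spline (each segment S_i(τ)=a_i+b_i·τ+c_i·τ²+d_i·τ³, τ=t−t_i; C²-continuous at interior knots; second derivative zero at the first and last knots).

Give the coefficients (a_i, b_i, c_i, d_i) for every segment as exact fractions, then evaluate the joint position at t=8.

  seg 0: a=2 b=30289/11310 c=0 d=-3331/11310
  seg 1: a=5 b=-9683/11310 c=-3331/1885 d=7049/11310
  seg 2: a=3 b=-14254/5655 c=387/3770 d=17/174
  seg 3: a=-1 b=8293/11310 c=1851/1885 d=-8089/11310
  seg 4: a=0 b=3119/5655 c=-4387/3770 d=4387/22620
S(8) = -3153/7540

Δ: Δ0=3/2, Δ1=-2, Δ2=-4/3, Δ3=1, Δ4=-1
row 1: diag=6, rhs=-21; c'=1/6, d'=-7/2
row 2: denom=8−1·1/6=47/6; d'=(4−1·-7/2)/(47/6)=45/47
row 3: denom=8−3·18/47=322/47; d'=(14−3·45/47)/(322/47)=523/322
row 4: denom=6−1·47/322=1885/322; d'=(-12−1·523/322)/(1885/322)=-4387/1885
back: M4=-4387/1885
back: M3=523/322−47/322·-4387/1885=3702/1885
back: M2=45/47−18/47·3702/1885=387/1885
back: M1=-7/2−1/6·387/1885=-6662/1885
M: M0=0, M1=-6662/1885, M2=387/1885, M3=3702/1885, M4=-4387/1885, M5=0
seg 0: a=2, c=M0/2=0, d=(M1−M0)/(6·2)=-3331/11310, b=Δ0−h0·(2M0+M1)/6=30289/11310
seg 1: a=5, c=M1/2=-3331/1885, d=(M2−M1)/(6·1)=7049/11310, b=Δ1−h1·(2M1+M2)/6=-9683/11310
seg 2: a=3, c=M2/2=387/3770, d=(M3−M2)/(6·3)=17/174, b=Δ2−h2·(2M2+M3)/6=-14254/5655
seg 3: a=-1, c=M3/2=1851/1885, d=(M4−M3)/(6·1)=-8089/11310, b=Δ3−h3·(2M3+M4)/6=8293/11310
seg 4: a=0, c=M4/2=-4387/3770, d=(M5−M4)/(6·2)=4387/22620, b=Δ4−h4·(2M4+M5)/6=3119/5655
t_q=8 → seg 4, τ=1; S=0+3119/5655·τ+-4387/3770·τ²+4387/22620·τ³=-3153/7540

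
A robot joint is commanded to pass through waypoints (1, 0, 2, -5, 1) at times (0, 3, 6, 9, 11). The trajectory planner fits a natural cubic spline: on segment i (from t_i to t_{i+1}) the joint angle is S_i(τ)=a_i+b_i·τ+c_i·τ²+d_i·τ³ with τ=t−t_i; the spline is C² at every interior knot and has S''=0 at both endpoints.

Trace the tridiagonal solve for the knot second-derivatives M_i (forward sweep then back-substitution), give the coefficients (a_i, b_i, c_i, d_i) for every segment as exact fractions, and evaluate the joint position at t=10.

Δ: Δ0=-1/3, Δ1=2/3, Δ2=-7/3, Δ3=3
row 1: diag=12, rhs=6; c'=1/4, d'=1/2
row 2: denom=12−3·1/4=45/4; d'=(-18−3·1/2)/(45/4)=-26/15
row 3: denom=10−3·4/15=46/5; d'=(32−3·-26/15)/(46/5)=93/23
back: M3=93/23
back: M2=-26/15−4/15·93/23=-194/69
back: M1=1/2−1/4·-194/69=83/69
M: M0=0, M1=83/69, M2=-194/69, M3=93/23, M4=0
seg 0: a=1, c=M0/2=0, d=(M1−M0)/(6·3)=83/1242, b=Δ0−h0·(2M0+M1)/6=-43/46
seg 1: a=0, c=M1/2=83/138, d=(M2−M1)/(6·3)=-277/1242, b=Δ1−h1·(2M1+M2)/6=20/23
seg 2: a=2, c=M2/2=-97/69, d=(M3−M2)/(6·3)=473/1242, b=Δ2−h2·(2M2+M3)/6=-71/46
seg 3: a=-5, c=M3/2=93/46, d=(M4−M3)/(6·2)=-31/92, b=Δ3−h3·(2M3+M4)/6=7/23
t_q=10 → seg 3, τ=1; S=-5+7/23·τ+93/46·τ²+-31/92·τ³=-277/92

  seg 0: a=1 b=-43/46 c=0 d=83/1242
  seg 1: a=0 b=20/23 c=83/138 d=-277/1242
  seg 2: a=2 b=-71/46 c=-97/69 d=473/1242
  seg 3: a=-5 b=7/23 c=93/46 d=-31/92
S(10) = -277/92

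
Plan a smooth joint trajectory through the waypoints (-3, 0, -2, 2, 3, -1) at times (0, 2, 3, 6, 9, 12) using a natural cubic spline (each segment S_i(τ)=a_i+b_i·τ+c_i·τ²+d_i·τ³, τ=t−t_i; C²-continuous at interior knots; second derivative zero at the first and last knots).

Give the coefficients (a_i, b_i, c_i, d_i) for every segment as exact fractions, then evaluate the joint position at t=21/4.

Δ: Δ0=3/2, Δ1=-2, Δ2=4/3, Δ3=1/3, Δ4=-4/3
row 1: diag=6, rhs=-21; c'=1/6, d'=-7/2
row 2: denom=8−1·1/6=47/6; d'=(20−1·-7/2)/(47/6)=3
row 3: denom=12−3·18/47=510/47; d'=(-6−3·3)/(510/47)=-47/34
row 4: denom=12−3·47/170=1899/170; d'=(-10−3·-47/34)/(1899/170)=-995/1899
back: M4=-995/1899
back: M3=-47/34−47/170·-995/1899=-2350/1899
back: M2=3−18/47·-2350/1899=733/211
back: M1=-7/2−1/6·733/211=-2582/633
M: M0=0, M1=-2582/633, M2=733/211, M3=-2350/1899, M4=-995/1899, M5=0
seg 0: a=-3, c=M0/2=0, d=(M1−M0)/(6·2)=-1291/3798, b=Δ0−h0·(2M0+M1)/6=10861/3798
seg 1: a=0, c=M1/2=-1291/633, d=(M2−M1)/(6·1)=4781/3798, b=Δ1−h1·(2M1+M2)/6=-4631/3798
seg 2: a=-2, c=M2/2=733/422, d=(M3−M2)/(6·3)=-8947/34182, b=Δ2−h2·(2M2+M3)/6=-2890/1899
seg 3: a=2, c=M3/2=-1175/1899, d=(M4−M3)/(6·3)=1355/34182, b=Δ3−h3·(2M3+M4)/6=6961/3798
seg 4: a=3, c=M4/2=-995/3798, d=(M5−M4)/(6·3)=995/34182, b=Δ4−h4·(2M4+M5)/6=-1537/1899
t_q=21/4 → seg 2, τ=9/4; S=-2+-2890/1899·τ+733/422·τ²+-8947/34182·τ³=10473/27008

  seg 0: a=-3 b=10861/3798 c=0 d=-1291/3798
  seg 1: a=0 b=-4631/3798 c=-1291/633 d=4781/3798
  seg 2: a=-2 b=-2890/1899 c=733/422 d=-8947/34182
  seg 3: a=2 b=6961/3798 c=-1175/1899 d=1355/34182
  seg 4: a=3 b=-1537/1899 c=-995/3798 d=995/34182
S(21/4) = 10473/27008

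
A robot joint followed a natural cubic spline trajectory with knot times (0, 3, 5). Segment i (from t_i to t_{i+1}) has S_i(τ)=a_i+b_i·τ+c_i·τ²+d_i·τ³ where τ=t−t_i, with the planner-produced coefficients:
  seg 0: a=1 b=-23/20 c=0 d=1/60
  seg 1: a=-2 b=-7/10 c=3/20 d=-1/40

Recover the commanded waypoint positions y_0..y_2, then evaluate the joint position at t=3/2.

y_0 = S_0(0) = a_0 = 1
y_1 = S_1(0) = a_1 = -2
y_2 = S_1(2) = -3
t_q=3/2 is in segment 0 (τ=3/2); S_0(τ)=-107/160

y_0=1 y_1=-2 y_2=-3
S(3/2) = -107/160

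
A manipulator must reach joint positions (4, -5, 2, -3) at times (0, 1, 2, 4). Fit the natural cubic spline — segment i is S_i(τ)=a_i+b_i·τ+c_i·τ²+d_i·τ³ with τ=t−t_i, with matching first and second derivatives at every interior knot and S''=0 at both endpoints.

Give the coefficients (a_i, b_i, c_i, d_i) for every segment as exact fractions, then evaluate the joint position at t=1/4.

Δ: Δ0=-9, Δ1=7, Δ2=-5/2
row 1: diag=4, rhs=96; c'=1/4, d'=24
row 2: denom=6−1·1/4=23/4; d'=(-57−1·24)/(23/4)=-324/23
back: M2=-324/23
back: M1=24−1/4·-324/23=633/23
M: M0=0, M1=633/23, M2=-324/23, M3=0
seg 0: a=4, c=M0/2=0, d=(M1−M0)/(6·1)=211/46, b=Δ0−h0·(2M0+M1)/6=-625/46
seg 1: a=-5, c=M1/2=633/46, d=(M2−M1)/(6·1)=-319/46, b=Δ1−h1·(2M1+M2)/6=4/23
seg 2: a=2, c=M2/2=-162/23, d=(M3−M2)/(6·2)=27/23, b=Δ2−h2·(2M2+M3)/6=317/46
t_q=1/4 → seg 0, τ=1/4; S=4+-625/46·τ+0·τ²+211/46·τ³=1987/2944

  seg 0: a=4 b=-625/46 c=0 d=211/46
  seg 1: a=-5 b=4/23 c=633/46 d=-319/46
  seg 2: a=2 b=317/46 c=-162/23 d=27/23
S(1/4) = 1987/2944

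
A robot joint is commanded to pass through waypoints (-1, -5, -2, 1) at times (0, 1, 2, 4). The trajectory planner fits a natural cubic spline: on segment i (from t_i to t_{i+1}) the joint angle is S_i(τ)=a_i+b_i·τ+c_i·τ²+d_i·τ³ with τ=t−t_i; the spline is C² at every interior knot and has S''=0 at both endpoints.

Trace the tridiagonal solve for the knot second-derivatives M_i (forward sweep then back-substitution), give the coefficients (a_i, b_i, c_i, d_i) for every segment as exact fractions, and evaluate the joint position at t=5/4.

  seg 0: a=-1 b=-271/46 c=0 d=87/46
  seg 1: a=-5 b=-5/23 c=261/46 d=-113/46
  seg 2: a=-2 b=173/46 c=-39/23 d=13/46
S(5/4) = -13949/2944

Δ: Δ0=-4, Δ1=3, Δ2=3/2
row 1: diag=4, rhs=42; c'=1/4, d'=21/2
row 2: denom=6−1·1/4=23/4; d'=(-9−1·21/2)/(23/4)=-78/23
back: M2=-78/23
back: M1=21/2−1/4·-78/23=261/23
M: M0=0, M1=261/23, M2=-78/23, M3=0
seg 0: a=-1, c=M0/2=0, d=(M1−M0)/(6·1)=87/46, b=Δ0−h0·(2M0+M1)/6=-271/46
seg 1: a=-5, c=M1/2=261/46, d=(M2−M1)/(6·1)=-113/46, b=Δ1−h1·(2M1+M2)/6=-5/23
seg 2: a=-2, c=M2/2=-39/23, d=(M3−M2)/(6·2)=13/46, b=Δ2−h2·(2M2+M3)/6=173/46
t_q=5/4 → seg 1, τ=1/4; S=-5+-5/23·τ+261/46·τ²+-113/46·τ³=-13949/2944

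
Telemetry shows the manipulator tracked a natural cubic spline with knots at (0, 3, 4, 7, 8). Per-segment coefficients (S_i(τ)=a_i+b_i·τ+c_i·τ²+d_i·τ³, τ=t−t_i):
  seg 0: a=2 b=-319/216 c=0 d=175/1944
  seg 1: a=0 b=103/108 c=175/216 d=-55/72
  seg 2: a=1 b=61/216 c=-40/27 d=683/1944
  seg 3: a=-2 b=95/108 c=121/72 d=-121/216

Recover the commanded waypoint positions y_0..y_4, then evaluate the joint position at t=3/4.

y_0=2 y_1=0 y_2=1 y_3=-2 y_4=0
S(3/4) = 1429/1536

y_0 = S_0(0) = a_0 = 2
y_1 = S_1(0) = a_1 = 0
y_2 = S_2(0) = a_2 = 1
y_3 = S_3(0) = a_3 = -2
y_4 = S_3(1) = 0
t_q=3/4 is in segment 0 (τ=3/4); S_0(τ)=1429/1536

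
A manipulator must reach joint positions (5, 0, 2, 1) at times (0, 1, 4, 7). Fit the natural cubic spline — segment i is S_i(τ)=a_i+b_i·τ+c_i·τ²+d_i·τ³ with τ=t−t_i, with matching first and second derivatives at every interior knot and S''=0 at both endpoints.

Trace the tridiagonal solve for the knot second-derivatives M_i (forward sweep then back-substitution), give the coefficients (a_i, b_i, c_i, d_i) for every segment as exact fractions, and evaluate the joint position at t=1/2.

Δ: Δ0=-5, Δ1=2/3, Δ2=-1/3
row 1: diag=8, rhs=34; c'=3/8, d'=17/4
row 2: denom=12−3·3/8=87/8; d'=(-6−3·17/4)/(87/8)=-50/29
back: M2=-50/29
back: M1=17/4−3/8·-50/29=142/29
M: M0=0, M1=142/29, M2=-50/29, M3=0
seg 0: a=5, c=M0/2=0, d=(M1−M0)/(6·1)=71/87, b=Δ0−h0·(2M0+M1)/6=-506/87
seg 1: a=0, c=M1/2=71/29, d=(M2−M1)/(6·3)=-32/87, b=Δ1−h1·(2M1+M2)/6=-293/87
seg 2: a=2, c=M2/2=-25/29, d=(M3−M2)/(6·3)=25/261, b=Δ2−h2·(2M2+M3)/6=121/87
t_q=1/2 → seg 0, τ=1/2; S=5+-506/87·τ+0·τ²+71/87·τ³=509/232

  seg 0: a=5 b=-506/87 c=0 d=71/87
  seg 1: a=0 b=-293/87 c=71/29 d=-32/87
  seg 2: a=2 b=121/87 c=-25/29 d=25/261
S(1/2) = 509/232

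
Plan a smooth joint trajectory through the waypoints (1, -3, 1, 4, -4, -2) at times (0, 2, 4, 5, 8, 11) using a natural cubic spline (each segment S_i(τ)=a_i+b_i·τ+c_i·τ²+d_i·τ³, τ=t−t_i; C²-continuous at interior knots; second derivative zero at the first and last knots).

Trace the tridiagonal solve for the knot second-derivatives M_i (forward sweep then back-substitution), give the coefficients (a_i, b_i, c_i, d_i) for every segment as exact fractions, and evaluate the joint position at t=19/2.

  seg 0: a=1 b=-907/311 c=0 d=285/1244
  seg 1: a=-3 b=-52/311 c=855/622 d=-181/1244
  seg 2: a=1 b=1115/311 c=156/311 d=-338/311
  seg 3: a=4 b=413/311 c=-858/311 d=3995/8397
  seg 4: a=-4 b=-740/311 c=1421/933 d=-1421/8397
S(19/2) = -11727/2488

Δ: Δ0=-2, Δ1=2, Δ2=3, Δ3=-8/3, Δ4=2/3
row 1: diag=8, rhs=24; c'=1/4, d'=3
row 2: denom=6−2·1/4=11/2; d'=(6−2·3)/(11/2)=0
row 3: denom=8−1·2/11=86/11; d'=(-34−1·0)/(86/11)=-187/43
row 4: denom=12−3·33/86=933/86; d'=(20−3·-187/43)/(933/86)=2842/933
back: M4=2842/933
back: M3=-187/43−33/86·2842/933=-1716/311
back: M2=0−2/11·-1716/311=312/311
back: M1=3−1/4·312/311=855/311
M: M0=0, M1=855/311, M2=312/311, M3=-1716/311, M4=2842/933, M5=0
seg 0: a=1, c=M0/2=0, d=(M1−M0)/(6·2)=285/1244, b=Δ0−h0·(2M0+M1)/6=-907/311
seg 1: a=-3, c=M1/2=855/622, d=(M2−M1)/(6·2)=-181/1244, b=Δ1−h1·(2M1+M2)/6=-52/311
seg 2: a=1, c=M2/2=156/311, d=(M3−M2)/(6·1)=-338/311, b=Δ2−h2·(2M2+M3)/6=1115/311
seg 3: a=4, c=M3/2=-858/311, d=(M4−M3)/(6·3)=3995/8397, b=Δ3−h3·(2M3+M4)/6=413/311
seg 4: a=-4, c=M4/2=1421/933, d=(M5−M4)/(6·3)=-1421/8397, b=Δ4−h4·(2M4+M5)/6=-740/311
t_q=19/2 → seg 4, τ=3/2; S=-4+-740/311·τ+1421/933·τ²+-1421/8397·τ³=-11727/2488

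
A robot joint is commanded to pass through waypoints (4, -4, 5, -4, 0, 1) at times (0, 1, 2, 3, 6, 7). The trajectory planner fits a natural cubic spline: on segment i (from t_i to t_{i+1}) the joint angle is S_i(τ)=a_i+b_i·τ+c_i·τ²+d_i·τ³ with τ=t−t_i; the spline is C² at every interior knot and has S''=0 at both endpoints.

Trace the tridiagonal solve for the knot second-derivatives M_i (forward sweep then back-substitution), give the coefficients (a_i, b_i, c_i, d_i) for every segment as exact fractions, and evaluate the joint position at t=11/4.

  seg 0: a=4 b=-33065/2379 c=0 d=14033/2379
  seg 1: a=-4 b=9034/2379 c=14033/793 d=-29722/2379
  seg 2: a=5 b=4066/2379 c=-15689/793 d=21590/2379
  seg 3: a=-4 b=-1946/183 c=5901/793 d=-8213/7137
  seg 4: a=0 b=7003/2379 c=-2312/793 d=2312/2379
S(11/4) = -25839/25376

Δ: Δ0=-8, Δ1=9, Δ2=-9, Δ3=4/3, Δ4=1
row 1: diag=4, rhs=102; c'=1/4, d'=51/2
row 2: denom=4−1·1/4=15/4; d'=(-108−1·51/2)/(15/4)=-178/5
row 3: denom=8−1·4/15=116/15; d'=(62−1·-178/5)/(116/15)=366/29
row 4: denom=8−3·45/116=793/116; d'=(-2−3·366/29)/(793/116)=-4624/793
back: M4=-4624/793
back: M3=366/29−45/116·-4624/793=11802/793
back: M2=-178/5−4/15·11802/793=-31378/793
back: M1=51/2−1/4·-31378/793=28066/793
M: M0=0, M1=28066/793, M2=-31378/793, M3=11802/793, M4=-4624/793, M5=0
seg 0: a=4, c=M0/2=0, d=(M1−M0)/(6·1)=14033/2379, b=Δ0−h0·(2M0+M1)/6=-33065/2379
seg 1: a=-4, c=M1/2=14033/793, d=(M2−M1)/(6·1)=-29722/2379, b=Δ1−h1·(2M1+M2)/6=9034/2379
seg 2: a=5, c=M2/2=-15689/793, d=(M3−M2)/(6·1)=21590/2379, b=Δ2−h2·(2M2+M3)/6=4066/2379
seg 3: a=-4, c=M3/2=5901/793, d=(M4−M3)/(6·3)=-8213/7137, b=Δ3−h3·(2M3+M4)/6=-1946/183
seg 4: a=0, c=M4/2=-2312/793, d=(M5−M4)/(6·1)=2312/2379, b=Δ4−h4·(2M4+M5)/6=7003/2379
t_q=11/4 → seg 2, τ=3/4; S=5+4066/2379·τ+-15689/793·τ²+21590/2379·τ³=-25839/25376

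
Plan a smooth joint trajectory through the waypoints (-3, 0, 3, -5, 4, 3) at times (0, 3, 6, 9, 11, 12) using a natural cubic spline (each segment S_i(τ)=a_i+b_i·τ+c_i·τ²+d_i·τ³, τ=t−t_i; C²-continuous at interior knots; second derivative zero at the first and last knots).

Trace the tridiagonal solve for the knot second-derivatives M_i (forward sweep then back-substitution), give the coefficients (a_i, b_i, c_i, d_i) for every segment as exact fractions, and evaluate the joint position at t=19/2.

Δ: Δ0=1, Δ1=1, Δ2=-8/3, Δ3=9/2, Δ4=-1
row 1: diag=12, rhs=0; c'=1/4, d'=0
row 2: denom=12−3·1/4=45/4; d'=(-22−3·0)/(45/4)=-88/45
row 3: denom=10−3·4/15=46/5; d'=(43−3·-88/45)/(46/5)=733/138
row 4: denom=6−2·5/23=128/23; d'=(-33−2·733/138)/(128/23)=-1505/192
back: M4=-1505/192
back: M3=733/138−5/23·-1505/192=449/64
back: M2=-88/45−4/15·449/64=-551/144
back: M1=0−1/4·-551/144=551/576
M: M0=0, M1=551/576, M2=-551/144, M3=449/64, M4=-1505/192, M5=0
seg 0: a=-3, c=M0/2=0, d=(M1−M0)/(6·3)=551/10368, b=Δ0−h0·(2M0+M1)/6=601/1152
seg 1: a=0, c=M1/2=551/1152, d=(M2−M1)/(6·3)=-2755/10368, b=Δ1−h1·(2M1+M2)/6=1127/576
seg 2: a=3, c=M2/2=-551/288, d=(M3−M2)/(6·3)=6245/10368, b=Δ2−h2·(2M2+M3)/6=-2705/1152
seg 3: a=-5, c=M3/2=449/128, d=(M4−M3)/(6·2)=-713/576, b=Δ3−h3·(2M3+M4)/6=1403/576
seg 4: a=4, c=M4/2=-1505/384, d=(M5−M4)/(6·1)=1505/1152, b=Δ4−h4·(2M4+M5)/6=929/576
t_q=19/2 → seg 3, τ=1/2; S=-5+1403/576·τ+449/128·τ²+-713/576·τ³=-1175/384

  seg 0: a=-3 b=601/1152 c=0 d=551/10368
  seg 1: a=0 b=1127/576 c=551/1152 d=-2755/10368
  seg 2: a=3 b=-2705/1152 c=-551/288 d=6245/10368
  seg 3: a=-5 b=1403/576 c=449/128 d=-713/576
  seg 4: a=4 b=929/576 c=-1505/384 d=1505/1152
S(19/2) = -1175/384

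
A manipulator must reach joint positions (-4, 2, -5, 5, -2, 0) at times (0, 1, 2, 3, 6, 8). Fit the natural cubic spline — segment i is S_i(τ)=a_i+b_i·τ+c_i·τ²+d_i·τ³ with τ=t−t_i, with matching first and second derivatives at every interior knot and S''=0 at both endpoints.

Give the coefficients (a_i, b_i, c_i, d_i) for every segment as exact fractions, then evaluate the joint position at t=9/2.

  seg 0: a=-4 b=33157/3075 c=0 d=-14707/3075
  seg 1: a=2 b=-10964/3075 c=-14707/1025 d=6712/615
  seg 2: a=-5 b=1474/3075 c=18853/1025 d=-27283/3075
  seg 3: a=5 b=32743/3075 c=-1686/205 d=11984/9225
  seg 4: a=-2 b=-11141/3075 c=3554/1025 d=-1777/3075
S(9/2) = 7023/1025

Δ: Δ0=6, Δ1=-7, Δ2=10, Δ3=-7/3, Δ4=1
row 1: diag=4, rhs=-78; c'=1/4, d'=-39/2
row 2: denom=4−1·1/4=15/4; d'=(102−1·-39/2)/(15/4)=162/5
row 3: denom=8−1·4/15=116/15; d'=(-74−1·162/5)/(116/15)=-399/29
row 4: denom=10−3·45/116=1025/116; d'=(20−3·-399/29)/(1025/116)=7108/1025
back: M4=7108/1025
back: M3=-399/29−45/116·7108/1025=-3372/205
back: M2=162/5−4/15·-3372/205=37706/1025
back: M1=-39/2−1/4·37706/1025=-29414/1025
M: M0=0, M1=-29414/1025, M2=37706/1025, M3=-3372/205, M4=7108/1025, M5=0
seg 0: a=-4, c=M0/2=0, d=(M1−M0)/(6·1)=-14707/3075, b=Δ0−h0·(2M0+M1)/6=33157/3075
seg 1: a=2, c=M1/2=-14707/1025, d=(M2−M1)/(6·1)=6712/615, b=Δ1−h1·(2M1+M2)/6=-10964/3075
seg 2: a=-5, c=M2/2=18853/1025, d=(M3−M2)/(6·1)=-27283/3075, b=Δ2−h2·(2M2+M3)/6=1474/3075
seg 3: a=5, c=M3/2=-1686/205, d=(M4−M3)/(6·3)=11984/9225, b=Δ3−h3·(2M3+M4)/6=32743/3075
seg 4: a=-2, c=M4/2=3554/1025, d=(M5−M4)/(6·2)=-1777/3075, b=Δ4−h4·(2M4+M5)/6=-11141/3075
t_q=9/2 → seg 3, τ=3/2; S=5+32743/3075·τ+-1686/205·τ²+11984/9225·τ³=7023/1025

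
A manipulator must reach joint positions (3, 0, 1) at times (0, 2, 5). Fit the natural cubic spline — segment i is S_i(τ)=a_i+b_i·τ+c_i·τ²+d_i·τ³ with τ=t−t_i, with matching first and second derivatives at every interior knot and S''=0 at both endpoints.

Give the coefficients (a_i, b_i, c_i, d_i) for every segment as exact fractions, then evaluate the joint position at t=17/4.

  seg 0: a=3 b=-28/15 c=0 d=11/120
  seg 1: a=0 b=-23/30 c=11/20 d=-11/180
S(17/4) = 93/256

Δ: Δ0=-3/2, Δ1=1/3
row 1: diag=10, rhs=11; c'=3/10, d'=11/10
back: M1=11/10
M: M0=0, M1=11/10, M2=0
seg 0: a=3, c=M0/2=0, d=(M1−M0)/(6·2)=11/120, b=Δ0−h0·(2M0+M1)/6=-28/15
seg 1: a=0, c=M1/2=11/20, d=(M2−M1)/(6·3)=-11/180, b=Δ1−h1·(2M1+M2)/6=-23/30
t_q=17/4 → seg 1, τ=9/4; S=0+-23/30·τ+11/20·τ²+-11/180·τ³=93/256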